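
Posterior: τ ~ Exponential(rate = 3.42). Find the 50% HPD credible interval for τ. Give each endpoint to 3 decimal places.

[0.000, 0.203]

The exponential density is strictly decreasing on [0, ∞), so the HPD interval is anchored at 0: [0, q] with P(τ ≤ q) = 0.50.
q = −ln(1 − 0.50) / 3.42 = 0.6931 / 3.42 = 0.203.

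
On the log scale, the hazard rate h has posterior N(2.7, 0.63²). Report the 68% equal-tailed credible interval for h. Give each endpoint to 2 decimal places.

[7.95, 27.84]

On the log scale the 68% interval is 2.7 ± 0.994 × 0.63 = [2.0735, 3.3265].
Exponentiate: [e^2.0735, e^3.3265] = [7.95, 27.84].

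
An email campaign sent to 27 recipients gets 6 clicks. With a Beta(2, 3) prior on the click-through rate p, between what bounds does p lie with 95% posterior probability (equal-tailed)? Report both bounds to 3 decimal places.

[0.119, 0.411]

Posterior: Beta(2+6, 3+21) = Beta(8, 24).
Equal-tailed 95% interval: the 0.025 and 0.975 quantiles of Beta(8, 24).
Posterior mean ≈ 0.250, SD ≈ 0.075; a Normal approximation gives roughly [0.102, 0.398].
Exact: F⁻¹(0.025) = 0.119; F⁻¹(0.975) = 0.411.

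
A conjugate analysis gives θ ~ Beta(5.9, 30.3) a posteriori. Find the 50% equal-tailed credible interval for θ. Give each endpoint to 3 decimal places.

Posterior: Beta(5.9, 30.3).
Equal-tailed 50% interval: the 0.25 and 0.75 quantiles of Beta(5.9, 30.3).
Posterior mean ≈ 0.163, SD ≈ 0.061; a Normal approximation gives roughly [0.122, 0.204].
Exact: F⁻¹(0.25) = 0.119; F⁻¹(0.75) = 0.200.

[0.119, 0.200]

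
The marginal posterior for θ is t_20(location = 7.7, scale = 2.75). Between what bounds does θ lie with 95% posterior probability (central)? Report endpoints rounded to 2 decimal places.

The t_20 distribution is symmetric; the 95% interval is 7.7 ± t·2.75 with t_{0.975,20} = 2.086.
Half-width: 2.086 × 2.75 = 5.74.
7.7 − 5.74 = 1.96; 7.7 + 5.74 = 13.44.

[1.96, 13.44]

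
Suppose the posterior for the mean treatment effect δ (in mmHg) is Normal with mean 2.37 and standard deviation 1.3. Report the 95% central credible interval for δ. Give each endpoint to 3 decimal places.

The posterior is symmetric, so the 95% equal-tailed interval is δ = 2.37 ± z·1.3 with z = 1.960.
Half-width: 1.960 × 1.3 = 2.548.
2.37 − 2.548 = -0.178; 2.37 + 2.548 = 4.918.

[-0.178, 4.918]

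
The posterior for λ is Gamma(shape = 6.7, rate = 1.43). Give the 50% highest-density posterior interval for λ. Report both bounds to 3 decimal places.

[2.950, 5.240]

The posterior is unimodal and skewed, so the HPD interval has equal density at both endpoints and is the shortest 50% interval.
Solving f(2.950) = f(5.240) with F(5.240) − F(2.950) = 0.50 gives [2.950, 5.240].
For comparison, the equal-tailed interval is [3.372, 5.747]; the HPD is narrower and shifted toward the mode.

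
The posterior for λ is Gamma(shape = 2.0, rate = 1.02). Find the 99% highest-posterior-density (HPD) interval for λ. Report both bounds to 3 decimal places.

The posterior is unimodal and skewed, so the HPD interval has equal density at both endpoints and is the shortest 99% interval.
Solving f(0.009) = f(6.512) with F(6.512) − F(0.009) = 0.99 gives [0.009, 6.512].
For comparison, the equal-tailed interval is [0.101, 7.284]; the HPD is narrower and shifted toward the mode.

[0.009, 6.512]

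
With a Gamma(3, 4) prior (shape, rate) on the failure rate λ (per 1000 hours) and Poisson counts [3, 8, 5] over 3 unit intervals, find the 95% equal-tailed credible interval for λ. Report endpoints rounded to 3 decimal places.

Posterior: Gamma(3+16, 4+3) = Gamma(19, 7) (shape, rate).
Equal-tailed 95% interval: Gamma(19, 7) quantiles at 0.025 and 0.975.
Posterior mean ≈ 2.714, SD ≈ 0.623; a Normal approximation gives roughly [1.494, 3.935].
Exact: lower = 1.634; upper = 4.064.

[1.634, 4.064]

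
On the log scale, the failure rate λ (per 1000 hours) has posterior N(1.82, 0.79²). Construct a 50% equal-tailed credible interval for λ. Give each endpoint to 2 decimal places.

[3.62, 10.52]

On the log scale the 50% interval is 1.82 ± 0.674 × 0.79 = [1.2872, 2.3528].
Exponentiate: [e^1.2872, e^2.3528] = [3.62, 10.52].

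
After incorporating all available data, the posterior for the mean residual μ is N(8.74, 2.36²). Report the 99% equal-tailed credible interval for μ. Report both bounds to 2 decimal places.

[2.66, 14.82]

The posterior is symmetric, so the 99% equal-tailed interval is μ = 8.74 ± z·2.36 with z = 2.576.
Half-width: 2.576 × 2.36 = 6.08.
8.74 − 6.08 = 2.66; 8.74 + 6.08 = 14.82.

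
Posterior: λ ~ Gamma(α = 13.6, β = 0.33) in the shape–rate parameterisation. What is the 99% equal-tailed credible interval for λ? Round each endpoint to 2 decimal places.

[18.09, 75.63]

Posterior: Gamma(shape 13.6, rate 0.33).
Equal-tailed 99% interval: Gamma(13.6, 0.33) quantiles at 0.005 and 0.995.
Posterior mean ≈ 41.21, SD ≈ 11.18; a Normal approximation gives roughly [12.43, 70.00].
Exact: lower = 18.09; upper = 75.63.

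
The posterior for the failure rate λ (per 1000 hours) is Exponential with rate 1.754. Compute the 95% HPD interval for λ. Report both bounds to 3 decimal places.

The exponential density is strictly decreasing on [0, ∞), so the HPD interval is anchored at 0: [0, q] with P(λ ≤ q) = 0.95.
q = −ln(1 − 0.95) / 1.754 = 2.9957 / 1.754 = 1.708.

[0.000, 1.708]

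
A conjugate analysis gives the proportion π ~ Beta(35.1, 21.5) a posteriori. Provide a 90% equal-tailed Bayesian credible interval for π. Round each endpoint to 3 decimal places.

Posterior: Beta(35.1, 21.5).
Equal-tailed 90% interval: the 0.05 and 0.95 quantiles of Beta(35.1, 21.5).
Posterior mean ≈ 0.620, SD ≈ 0.064; a Normal approximation gives roughly [0.515, 0.725].
Exact: F⁻¹(0.05) = 0.512; F⁻¹(0.95) = 0.723.

[0.512, 0.723]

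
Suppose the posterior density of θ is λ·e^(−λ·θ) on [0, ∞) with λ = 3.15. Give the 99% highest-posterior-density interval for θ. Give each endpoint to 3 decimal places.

[0.000, 1.462]

The exponential density is strictly decreasing on [0, ∞), so the HPD interval is anchored at 0: [0, q] with P(θ ≤ q) = 0.99.
q = −ln(1 − 0.99) / 3.15 = 4.6052 / 3.15 = 1.462.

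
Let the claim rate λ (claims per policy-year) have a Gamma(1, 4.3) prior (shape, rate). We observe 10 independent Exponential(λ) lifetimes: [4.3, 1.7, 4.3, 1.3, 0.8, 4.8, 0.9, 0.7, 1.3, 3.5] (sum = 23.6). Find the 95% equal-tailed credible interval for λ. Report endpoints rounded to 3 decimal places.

[0.197, 0.659]

Posterior: Gamma(1+10, 4.3+23.6) = Gamma(11, 27.9) (shape, rate).
Equal-tailed 95% interval: Gamma(11, 27.9) quantiles at 0.025 and 0.975.
Posterior mean ≈ 0.394, SD ≈ 0.119; a Normal approximation gives roughly [0.161, 0.627].
Exact: lower = 0.197; upper = 0.659.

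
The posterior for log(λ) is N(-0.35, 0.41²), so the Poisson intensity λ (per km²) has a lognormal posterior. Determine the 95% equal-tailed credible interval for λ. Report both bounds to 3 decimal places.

[0.316, 1.574]

On the log scale the 95% interval is -0.35 ± 1.960 × 0.41 = [-1.1536, 0.4536].
Exponentiate: [e^-1.1536, e^0.4536] = [0.316, 1.574].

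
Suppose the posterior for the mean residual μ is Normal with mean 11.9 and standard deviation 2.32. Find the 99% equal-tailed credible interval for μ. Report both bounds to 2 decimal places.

[5.92, 17.88]

The posterior is symmetric, so the 99% equal-tailed interval is μ = 11.9 ± z·2.32 with z = 2.576.
Half-width: 2.576 × 2.32 = 5.98.
11.9 − 5.98 = 5.92; 11.9 + 5.98 = 17.88.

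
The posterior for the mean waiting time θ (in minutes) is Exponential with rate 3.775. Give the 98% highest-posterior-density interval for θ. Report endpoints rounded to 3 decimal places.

[0.000, 1.036]

The exponential density is strictly decreasing on [0, ∞), so the HPD interval is anchored at 0: [0, q] with P(θ ≤ q) = 0.98.
q = −ln(1 − 0.98) / 3.775 = 3.9120 / 3.775 = 1.036.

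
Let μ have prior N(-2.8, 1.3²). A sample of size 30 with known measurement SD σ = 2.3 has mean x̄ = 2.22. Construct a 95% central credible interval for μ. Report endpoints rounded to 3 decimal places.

Posterior precision = 1/1.3² + 30/2.3² = 0.5917 + 5.6711 = 6.2628, so posterior SD = 0.3996.
Posterior mean = (-2.8/1.3² + 30·2.22/2.3²) / 6.2628 = 1.7457.
Interval: 1.7457 ± 1.960 × 0.3996 → [0.963, 2.529].

[0.963, 2.529]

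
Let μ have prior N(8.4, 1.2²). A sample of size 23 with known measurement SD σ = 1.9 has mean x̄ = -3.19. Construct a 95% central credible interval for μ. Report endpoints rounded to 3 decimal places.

Posterior precision = 1/1.2² + 23/1.9² = 0.6944 + 6.3712 = 7.0656, so posterior SD = 0.3762.
Posterior mean = (8.4/1.2² + 23·-3.19/1.9²) / 7.0656 = -2.0509.
Interval: -2.0509 ± 1.960 × 0.3762 → [-2.788, -1.314].

[-2.788, -1.314]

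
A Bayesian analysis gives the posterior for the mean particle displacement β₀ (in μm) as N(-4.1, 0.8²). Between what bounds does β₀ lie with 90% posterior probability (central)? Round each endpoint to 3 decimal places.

[-5.416, -2.784]

The posterior is symmetric, so the 90% equal-tailed interval is β₀ = -4.1 ± z·0.8 with z = 1.645.
Half-width: 1.645 × 0.8 = 1.316.
-4.1 − 1.316 = -5.416; -4.1 + 1.316 = -2.784.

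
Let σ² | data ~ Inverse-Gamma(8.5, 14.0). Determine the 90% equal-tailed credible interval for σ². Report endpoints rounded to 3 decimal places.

[1.015, 3.229]

Inverse-Gamma(8.5, 14.0) quantiles: F⁻¹(0.05) and F⁻¹(0.95).
Equivalently, 1/σ² ~ Gamma(8.5, rate = 14.0); invert its 0.95 and 0.05 quantiles.
Posterior mean ≈ 1.867, SD ≈ 0.732; a Normal approximation gives roughly [0.662, 3.071].
Exact: lower = 1.015; upper = 3.229.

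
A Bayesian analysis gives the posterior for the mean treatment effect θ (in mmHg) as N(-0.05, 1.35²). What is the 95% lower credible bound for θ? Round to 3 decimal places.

-2.271

Need L with P(θ ≥ L) = 0.95: L = -0.05 − z_{0.05}·1.35.
z = 1.645; L = -0.05 − 1.645 × 1.35 = -2.271.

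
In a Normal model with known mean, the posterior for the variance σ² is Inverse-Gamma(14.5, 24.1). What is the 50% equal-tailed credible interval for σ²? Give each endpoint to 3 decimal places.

Inverse-Gamma(14.5, 24.1) quantiles: F⁻¹(0.25) and F⁻¹(0.75).
Equivalently, 1/σ² ~ Gamma(14.5, rate = 24.1); invert its 0.75 and 0.25 quantiles.
Posterior mean ≈ 1.785, SD ≈ 0.505; a Normal approximation gives roughly [1.445, 2.126].
Exact: lower = 1.430; upper = 2.045.

[1.430, 2.045]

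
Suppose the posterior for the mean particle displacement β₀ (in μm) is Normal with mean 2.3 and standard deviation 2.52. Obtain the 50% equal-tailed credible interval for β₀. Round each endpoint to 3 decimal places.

[0.600, 4.000]

The posterior is symmetric, so the 50% equal-tailed interval is β₀ = 2.3 ± z·2.52 with z = 0.674.
Half-width: 0.674 × 2.52 = 1.700.
2.3 − 1.700 = 0.600; 2.3 + 1.700 = 4.000.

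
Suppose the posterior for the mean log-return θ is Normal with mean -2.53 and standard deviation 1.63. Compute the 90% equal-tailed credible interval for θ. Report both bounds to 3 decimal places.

[-5.211, 0.151]

The posterior is symmetric, so the 90% equal-tailed interval is θ = -2.53 ± z·1.63 with z = 1.645.
Half-width: 1.645 × 1.63 = 2.681.
-2.53 − 2.681 = -5.211; -2.53 + 2.681 = 0.151.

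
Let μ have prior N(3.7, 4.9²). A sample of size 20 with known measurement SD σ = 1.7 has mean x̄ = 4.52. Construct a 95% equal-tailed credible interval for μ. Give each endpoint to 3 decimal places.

Posterior precision = 1/4.9² + 20/1.7² = 0.0416 + 6.9204 = 6.9621, so posterior SD = 0.3790.
Posterior mean = (3.7/4.9² + 20·4.52/1.7²) / 6.9621 = 4.5151.
Interval: 4.5151 ± 1.960 × 0.3790 → [3.772, 5.258].

[3.772, 5.258]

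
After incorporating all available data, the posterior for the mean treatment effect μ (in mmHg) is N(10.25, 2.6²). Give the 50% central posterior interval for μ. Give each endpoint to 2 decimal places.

[8.50, 12.00]

The posterior is symmetric, so the 50% equal-tailed interval is μ = 10.25 ± z·2.6 with z = 0.674.
Half-width: 0.674 × 2.6 = 1.75.
10.25 − 1.75 = 8.50; 10.25 + 1.75 = 12.00.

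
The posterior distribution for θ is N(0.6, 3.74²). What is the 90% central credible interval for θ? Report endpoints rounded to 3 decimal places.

[-5.552, 6.752]

The posterior is symmetric, so the 90% equal-tailed interval is θ = 0.6 ± z·3.74 with z = 1.645.
Half-width: 1.645 × 3.74 = 6.152.
0.6 − 6.152 = -5.552; 0.6 + 6.152 = 6.752.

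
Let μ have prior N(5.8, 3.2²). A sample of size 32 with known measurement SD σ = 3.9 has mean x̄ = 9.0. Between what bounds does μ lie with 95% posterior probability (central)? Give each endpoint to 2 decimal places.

Posterior precision = 1/3.2² + 32/3.9² = 0.0977 + 2.1039 = 2.2015, so posterior SD = 0.6740.
Posterior mean = (5.8/3.2² + 32·9.0/3.9²) / 2.2015 = 8.8581.
Interval: 8.8581 ± 1.960 × 0.6740 → [7.54, 10.18].

[7.54, 10.18]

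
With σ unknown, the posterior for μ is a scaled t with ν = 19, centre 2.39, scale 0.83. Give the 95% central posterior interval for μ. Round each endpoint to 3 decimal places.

The t_19 distribution is symmetric; the 95% interval is 2.39 ± t·0.83 with t_{0.975,19} = 2.093.
Half-width: 2.093 × 0.83 = 1.737.
2.39 − 1.737 = 0.653; 2.39 + 1.737 = 4.127.

[0.653, 4.127]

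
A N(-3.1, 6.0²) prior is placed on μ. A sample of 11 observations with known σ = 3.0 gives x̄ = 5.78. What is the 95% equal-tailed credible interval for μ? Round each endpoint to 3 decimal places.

[3.830, 7.336]

Posterior precision = 1/6.0² + 11/3.0² = 0.0278 + 1.2222 = 1.2500, so posterior SD = 0.8944.
Posterior mean = (-3.1/6.0² + 11·5.78/3.0²) / 1.2500 = 5.5827.
Interval: 5.5827 ± 1.960 × 0.8944 → [3.830, 7.336].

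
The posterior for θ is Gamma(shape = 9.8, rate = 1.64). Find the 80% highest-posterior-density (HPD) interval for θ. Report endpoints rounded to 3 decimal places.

The posterior is unimodal and skewed, so the HPD interval has equal density at both endpoints and is the shortest 80% interval.
Solving f(3.353) = f(8.058) with F(8.058) − F(3.353) = 0.80 gives [3.353, 8.058].
For comparison, the equal-tailed interval is [3.697, 8.515]; the HPD is narrower and shifted toward the mode.

[3.353, 8.058]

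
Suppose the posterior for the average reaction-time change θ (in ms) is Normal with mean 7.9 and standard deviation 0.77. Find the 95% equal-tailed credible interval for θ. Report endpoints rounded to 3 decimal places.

[6.391, 9.409]

The posterior is symmetric, so the 95% equal-tailed interval is θ = 7.9 ± z·0.77 with z = 1.960.
Half-width: 1.960 × 0.77 = 1.509.
7.9 − 1.509 = 6.391; 7.9 + 1.509 = 9.409.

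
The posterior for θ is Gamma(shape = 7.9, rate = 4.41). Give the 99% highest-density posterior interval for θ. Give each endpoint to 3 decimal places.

The posterior is unimodal and skewed, so the HPD interval has equal density at both endpoints and is the shortest 99% interval.
Solving f(0.477) = f(3.668) with F(3.668) − F(0.477) = 0.99 gives [0.477, 3.668].
For comparison, the equal-tailed interval is [0.571, 3.852]; the HPD is narrower and shifted toward the mode.

[0.477, 3.668]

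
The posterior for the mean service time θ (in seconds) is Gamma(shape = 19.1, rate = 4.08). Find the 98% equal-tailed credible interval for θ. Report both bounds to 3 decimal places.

[2.554, 7.526]

Posterior: Gamma(shape 19.1, rate 4.08).
Equal-tailed 98% interval: Gamma(19.1, 4.08) quantiles at 0.01 and 0.99.
Posterior mean ≈ 4.681, SD ≈ 1.071; a Normal approximation gives roughly [2.189, 7.173].
Exact: lower = 2.554; upper = 7.526.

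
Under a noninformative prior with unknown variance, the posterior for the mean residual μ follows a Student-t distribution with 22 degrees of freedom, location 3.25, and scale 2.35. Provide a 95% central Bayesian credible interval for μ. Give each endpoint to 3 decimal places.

The t_22 distribution is symmetric; the 95% interval is 3.25 ± t·2.35 with t_{0.975,22} = 2.074.
Half-width: 2.074 × 2.35 = 4.874.
3.25 − 4.874 = -1.624; 3.25 + 4.874 = 8.124.

[-1.624, 8.124]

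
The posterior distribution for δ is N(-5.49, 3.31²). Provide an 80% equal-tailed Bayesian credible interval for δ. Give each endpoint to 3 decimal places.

[-9.732, -1.248]

The posterior is symmetric, so the 80% equal-tailed interval is δ = -5.49 ± z·3.31 with z = 1.282.
Half-width: 1.282 × 3.31 = 4.242.
-5.49 − 4.242 = -9.732; -5.49 + 4.242 = -1.248.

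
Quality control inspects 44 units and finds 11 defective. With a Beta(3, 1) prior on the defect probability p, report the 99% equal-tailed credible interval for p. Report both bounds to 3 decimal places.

Posterior: Beta(3+11, 1+33) = Beta(14, 34).
Equal-tailed 99% interval: the 0.005 and 0.995 quantiles of Beta(14, 34).
Posterior mean ≈ 0.292, SD ≈ 0.065; a Normal approximation gives roughly [0.124, 0.459].
Exact: F⁻¹(0.005) = 0.144; F⁻¹(0.995) = 0.472.

[0.144, 0.472]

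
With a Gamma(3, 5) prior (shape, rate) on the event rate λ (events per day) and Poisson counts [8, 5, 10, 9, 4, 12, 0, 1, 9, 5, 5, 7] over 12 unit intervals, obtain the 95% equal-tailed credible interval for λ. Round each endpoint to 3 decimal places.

[3.627, 5.661]

Posterior: Gamma(3+75, 5+12) = Gamma(78, 17) (shape, rate).
Equal-tailed 95% interval: Gamma(78, 17) quantiles at 0.025 and 0.975.
Posterior mean ≈ 4.588, SD ≈ 0.520; a Normal approximation gives roughly [3.570, 5.606].
Exact: lower = 3.627; upper = 5.661.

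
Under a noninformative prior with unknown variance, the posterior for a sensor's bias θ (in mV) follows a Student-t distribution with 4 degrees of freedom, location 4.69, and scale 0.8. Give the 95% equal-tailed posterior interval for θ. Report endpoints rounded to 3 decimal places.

The t_4 distribution is symmetric; the 95% interval is 4.69 ± t·0.8 with t_{0.975,4} = 2.776.
Half-width: 2.776 × 0.8 = 2.221.
4.69 − 2.221 = 2.469; 4.69 + 2.221 = 6.911.

[2.469, 6.911]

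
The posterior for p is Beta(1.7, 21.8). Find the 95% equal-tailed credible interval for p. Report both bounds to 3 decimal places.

Posterior: Beta(1.7, 21.8).
Equal-tailed 95% interval: the 0.025 and 0.975 quantiles of Beta(1.7, 21.8).
Posterior mean ≈ 0.072, SD ≈ 0.052; a Normal approximation gives roughly [-0.030, 0.175].
Exact: F⁻¹(0.025) = 0.007; F⁻¹(0.975) = 0.204.

[0.007, 0.204]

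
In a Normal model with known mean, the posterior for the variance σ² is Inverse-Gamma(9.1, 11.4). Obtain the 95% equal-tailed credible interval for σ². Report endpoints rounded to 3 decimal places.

Inverse-Gamma(9.1, 11.4) quantiles: F⁻¹(0.025) and F⁻¹(0.975).
Equivalently, 1/σ² ~ Gamma(9.1, rate = 11.4); invert its 0.975 and 0.025 quantiles.
Posterior mean ≈ 1.407, SD ≈ 0.528; a Normal approximation gives roughly [0.372, 2.443].
Exact: lower = 0.717; upper = 2.726.

[0.717, 2.726]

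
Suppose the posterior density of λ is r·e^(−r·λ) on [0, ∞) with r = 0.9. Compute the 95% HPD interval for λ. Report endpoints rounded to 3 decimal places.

The exponential density is strictly decreasing on [0, ∞), so the HPD interval is anchored at 0: [0, q] with P(λ ≤ q) = 0.95.
q = −ln(1 − 0.95) / 0.9 = 2.9957 / 0.9 = 3.329.

[0.000, 3.329]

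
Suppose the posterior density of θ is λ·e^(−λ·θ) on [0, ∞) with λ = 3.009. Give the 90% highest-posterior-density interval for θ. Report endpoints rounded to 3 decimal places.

[0.000, 0.765]

The exponential density is strictly decreasing on [0, ∞), so the HPD interval is anchored at 0: [0, q] with P(θ ≤ q) = 0.90.
q = −ln(1 − 0.90) / 3.009 = 2.3026 / 3.009 = 0.765.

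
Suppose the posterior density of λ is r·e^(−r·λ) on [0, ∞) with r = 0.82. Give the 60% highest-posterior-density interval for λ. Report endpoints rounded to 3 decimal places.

The exponential density is strictly decreasing on [0, ∞), so the HPD interval is anchored at 0: [0, q] with P(λ ≤ q) = 0.60.
q = −ln(1 − 0.60) / 0.82 = 0.9163 / 0.82 = 1.117.

[0.000, 1.117]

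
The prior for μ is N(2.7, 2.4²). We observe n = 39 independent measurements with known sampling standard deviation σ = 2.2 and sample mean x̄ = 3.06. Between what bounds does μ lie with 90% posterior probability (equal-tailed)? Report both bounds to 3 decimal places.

[2.479, 3.626]

Posterior precision = 1/2.4² + 39/2.2² = 0.1736 + 8.0579 = 8.2315, so posterior SD = 0.3485.
Posterior mean = (2.7/2.4² + 39·3.06/2.2²) / 8.2315 = 3.0524.
Interval: 3.0524 ± 1.645 × 0.3485 → [2.479, 3.626].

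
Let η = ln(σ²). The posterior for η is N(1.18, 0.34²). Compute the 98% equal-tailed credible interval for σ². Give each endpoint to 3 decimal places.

On the log scale the 98% interval is 1.18 ± 2.326 × 0.34 = [0.3890, 1.9710].
Exponentiate: [e^0.3890, e^1.9710] = [1.476, 7.178].

[1.476, 7.178]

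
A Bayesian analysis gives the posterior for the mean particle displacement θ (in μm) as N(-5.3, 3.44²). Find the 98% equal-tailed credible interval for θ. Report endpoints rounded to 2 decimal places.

The posterior is symmetric, so the 98% equal-tailed interval is θ = -5.3 ± z·3.44 with z = 2.326.
Half-width: 2.326 × 3.44 = 8.00.
-5.3 − 8.00 = -13.30; -5.3 + 8.00 = 2.70.

[-13.30, 2.70]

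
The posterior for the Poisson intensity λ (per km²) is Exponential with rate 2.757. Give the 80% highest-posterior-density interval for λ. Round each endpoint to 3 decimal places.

The exponential density is strictly decreasing on [0, ∞), so the HPD interval is anchored at 0: [0, q] with P(λ ≤ q) = 0.80.
q = −ln(1 − 0.80) / 2.757 = 1.6094 / 2.757 = 0.584.

[0.000, 0.584]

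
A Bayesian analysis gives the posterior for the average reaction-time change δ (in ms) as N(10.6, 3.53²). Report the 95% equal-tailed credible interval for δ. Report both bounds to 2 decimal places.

[3.68, 17.52]

The posterior is symmetric, so the 95% equal-tailed interval is δ = 10.6 ± z·3.53 with z = 1.960.
Half-width: 1.960 × 3.53 = 6.92.
10.6 − 6.92 = 3.68; 10.6 + 6.92 = 17.52.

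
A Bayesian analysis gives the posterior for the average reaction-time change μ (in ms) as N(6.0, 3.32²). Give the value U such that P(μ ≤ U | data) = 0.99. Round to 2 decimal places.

Need U with P(μ ≤ U) = 0.99: U = 6.0 + z_{0.01}·3.32.
z = 2.326; U = 6.0 + 2.326 × 3.32 = 13.72.

13.72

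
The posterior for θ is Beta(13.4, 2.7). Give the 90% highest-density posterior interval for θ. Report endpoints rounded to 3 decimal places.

The posterior is unimodal and skewed, so the HPD interval has equal density at both endpoints and is the shortest 90% interval.
Solving f(0.698) = f(0.973) with F(0.973) − F(0.698) = 0.90 gives [0.698, 0.973].
For comparison, the equal-tailed interval is [0.663, 0.954]; the HPD is narrower and shifted toward the mode.

[0.698, 0.973]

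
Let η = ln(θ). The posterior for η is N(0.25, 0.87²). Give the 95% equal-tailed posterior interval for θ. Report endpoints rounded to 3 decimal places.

[0.233, 7.065]

On the log scale the 95% interval is 0.25 ± 1.960 × 0.87 = [-1.4552, 1.9552].
Exponentiate: [e^-1.4552, e^1.9552] = [0.233, 7.065].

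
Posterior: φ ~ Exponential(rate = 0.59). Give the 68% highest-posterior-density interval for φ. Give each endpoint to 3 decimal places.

[0.000, 1.931]

The exponential density is strictly decreasing on [0, ∞), so the HPD interval is anchored at 0: [0, q] with P(φ ≤ q) = 0.68.
q = −ln(1 − 0.68) / 0.59 = 1.1394 / 0.59 = 1.931.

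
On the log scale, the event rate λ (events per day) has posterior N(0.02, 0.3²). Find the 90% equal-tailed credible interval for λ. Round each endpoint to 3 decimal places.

On the log scale the 90% interval is 0.02 ± 1.645 × 0.3 = [-0.4735, 0.5135].
Exponentiate: [e^-0.4735, e^0.5135] = [0.623, 1.671].

[0.623, 1.671]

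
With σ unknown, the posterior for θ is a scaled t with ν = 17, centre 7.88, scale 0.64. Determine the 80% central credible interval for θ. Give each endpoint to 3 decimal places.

The t_17 distribution is symmetric; the 80% interval is 7.88 ± t·0.64 with t_{0.9,17} = 1.333.
Half-width: 1.333 × 0.64 = 0.853.
7.88 − 0.853 = 7.027; 7.88 + 0.853 = 8.733.

[7.027, 8.733]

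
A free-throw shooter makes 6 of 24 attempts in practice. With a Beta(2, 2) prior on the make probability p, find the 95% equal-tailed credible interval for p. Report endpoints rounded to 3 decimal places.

[0.138, 0.463]

Posterior: Beta(2+6, 2+18) = Beta(8, 20).
Equal-tailed 95% interval: the 0.025 and 0.975 quantiles of Beta(8, 20).
Posterior mean ≈ 0.286, SD ≈ 0.084; a Normal approximation gives roughly [0.121, 0.450].
Exact: F⁻¹(0.025) = 0.138; F⁻¹(0.975) = 0.463.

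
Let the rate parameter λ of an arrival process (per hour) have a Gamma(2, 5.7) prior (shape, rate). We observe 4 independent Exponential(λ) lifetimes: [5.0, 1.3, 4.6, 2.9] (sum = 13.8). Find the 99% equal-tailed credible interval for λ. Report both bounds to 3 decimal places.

Posterior: Gamma(2+4, 5.7+13.8) = Gamma(6, 19.5) (shape, rate).
Equal-tailed 99% interval: Gamma(6, 19.5) quantiles at 0.005 and 0.995.
Posterior mean ≈ 0.308, SD ≈ 0.126; a Normal approximation gives roughly [-0.016, 0.631].
Exact: lower = 0.079; upper = 0.726.

[0.079, 0.726]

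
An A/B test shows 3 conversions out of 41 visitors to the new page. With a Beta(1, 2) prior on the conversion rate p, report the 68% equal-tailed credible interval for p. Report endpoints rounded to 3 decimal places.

Posterior: Beta(1+3, 2+38) = Beta(4, 40).
Equal-tailed 68% interval: the 0.16 and 0.84 quantiles of Beta(4, 40).
Posterior mean ≈ 0.091, SD ≈ 0.043; a Normal approximation gives roughly [0.048, 0.134].
Exact: F⁻¹(0.16) = 0.049; F⁻¹(0.84) = 0.133.

[0.049, 0.133]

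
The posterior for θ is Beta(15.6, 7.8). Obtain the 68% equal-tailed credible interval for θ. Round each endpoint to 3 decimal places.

Posterior: Beta(15.6, 7.8).
Equal-tailed 68% interval: the 0.16 and 0.84 quantiles of Beta(15.6, 7.8).
Posterior mean ≈ 0.667, SD ≈ 0.095; a Normal approximation gives roughly [0.572, 0.762].
Exact: F⁻¹(0.16) = 0.570; F⁻¹(0.84) = 0.763.

[0.570, 0.763]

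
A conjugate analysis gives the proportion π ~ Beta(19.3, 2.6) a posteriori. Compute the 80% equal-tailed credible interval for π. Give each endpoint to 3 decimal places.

Posterior: Beta(19.3, 2.6).
Equal-tailed 80% interval: the 0.1 and 0.9 quantiles of Beta(19.3, 2.6).
Posterior mean ≈ 0.881, SD ≈ 0.068; a Normal approximation gives roughly [0.795, 0.968].
Exact: F⁻¹(0.1) = 0.789; F⁻¹(0.9) = 0.958.

[0.789, 0.958]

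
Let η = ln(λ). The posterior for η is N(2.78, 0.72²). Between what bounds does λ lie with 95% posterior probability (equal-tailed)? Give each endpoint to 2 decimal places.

[3.93, 66.10]

On the log scale the 95% interval is 2.78 ± 1.960 × 0.72 = [1.3688, 4.1912].
Exponentiate: [e^1.3688, e^4.1912] = [3.93, 66.10].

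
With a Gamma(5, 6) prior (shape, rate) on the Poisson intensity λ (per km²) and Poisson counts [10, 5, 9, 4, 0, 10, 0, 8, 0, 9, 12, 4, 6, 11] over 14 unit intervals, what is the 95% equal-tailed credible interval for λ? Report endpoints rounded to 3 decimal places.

[3.753, 5.641]

Posterior: Gamma(5+88, 6+14) = Gamma(93, 20) (shape, rate).
Equal-tailed 95% interval: Gamma(93, 20) quantiles at 0.025 and 0.975.
Posterior mean ≈ 4.650, SD ≈ 0.482; a Normal approximation gives roughly [3.705, 5.595].
Exact: lower = 3.753; upper = 5.641.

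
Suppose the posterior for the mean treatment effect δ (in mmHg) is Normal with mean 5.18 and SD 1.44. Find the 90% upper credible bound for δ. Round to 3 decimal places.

7.025

Need U with P(δ ≤ U) = 0.90: U = 5.18 + z_{0.1}·1.44.
z = 1.282; U = 5.18 + 1.282 × 1.44 = 7.025.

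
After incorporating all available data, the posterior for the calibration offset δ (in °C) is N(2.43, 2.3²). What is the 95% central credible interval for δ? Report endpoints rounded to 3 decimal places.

[-2.078, 6.938]

The posterior is symmetric, so the 95% equal-tailed interval is δ = 2.43 ± z·2.3 with z = 1.960.
Half-width: 1.960 × 2.3 = 4.508.
2.43 − 4.508 = -2.078; 2.43 + 4.508 = 6.938.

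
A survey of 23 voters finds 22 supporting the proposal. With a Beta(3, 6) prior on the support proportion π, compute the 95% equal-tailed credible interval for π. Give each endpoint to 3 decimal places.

[0.625, 0.904]

Posterior: Beta(3+22, 6+1) = Beta(25, 7).
Equal-tailed 95% interval: the 0.025 and 0.975 quantiles of Beta(25, 7).
Posterior mean ≈ 0.781, SD ≈ 0.072; a Normal approximation gives roughly [0.640, 0.922].
Exact: F⁻¹(0.025) = 0.625; F⁻¹(0.975) = 0.904.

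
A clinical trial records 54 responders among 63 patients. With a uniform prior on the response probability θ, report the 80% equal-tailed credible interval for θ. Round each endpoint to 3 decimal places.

[0.787, 0.901]

Posterior: Beta(1+54, 1+9) = Beta(55, 10).
Equal-tailed 80% interval: the 0.1 and 0.9 quantiles of Beta(55, 10).
Posterior mean ≈ 0.846, SD ≈ 0.044; a Normal approximation gives roughly [0.789, 0.903].
Exact: F⁻¹(0.1) = 0.787; F⁻¹(0.9) = 0.901.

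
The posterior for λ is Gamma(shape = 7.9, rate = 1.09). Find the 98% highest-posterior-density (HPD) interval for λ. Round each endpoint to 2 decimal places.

The posterior is unimodal and skewed, so the HPD interval has equal density at both endpoints and is the shortest 98% interval.
Solving f(2.21) = f(13.81) with F(13.81) − F(2.21) = 0.98 gives [2.21, 13.81].
For comparison, the equal-tailed interval is [2.61, 14.55]; the HPD is narrower and shifted toward the mode.

[2.21, 13.81]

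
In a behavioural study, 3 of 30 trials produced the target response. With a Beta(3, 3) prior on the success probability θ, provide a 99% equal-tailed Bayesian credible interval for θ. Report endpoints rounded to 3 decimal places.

Posterior: Beta(3+3, 3+27) = Beta(6, 30).
Equal-tailed 99% interval: the 0.005 and 0.995 quantiles of Beta(6, 30).
Posterior mean ≈ 0.167, SD ≈ 0.061; a Normal approximation gives roughly [0.009, 0.324].
Exact: F⁻¹(0.005) = 0.046; F⁻¹(0.995) = 0.354.

[0.046, 0.354]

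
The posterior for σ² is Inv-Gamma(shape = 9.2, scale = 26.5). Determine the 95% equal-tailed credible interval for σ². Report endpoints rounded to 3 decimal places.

[1.653, 6.235]

Inverse-Gamma(9.2, 26.5) quantiles: F⁻¹(0.025) and F⁻¹(0.975).
Equivalently, 1/σ² ~ Gamma(9.2, rate = 26.5); invert its 0.975 and 0.025 quantiles.
Posterior mean ≈ 3.232, SD ≈ 1.204; a Normal approximation gives roughly [0.871, 5.592].
Exact: lower = 1.653; upper = 6.235.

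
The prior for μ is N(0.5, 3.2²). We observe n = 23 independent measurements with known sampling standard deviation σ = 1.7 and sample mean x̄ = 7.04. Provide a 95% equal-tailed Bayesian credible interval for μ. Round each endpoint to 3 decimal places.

[6.270, 7.651]

Posterior precision = 1/3.2² + 23/1.7² = 0.0977 + 7.9585 = 8.0561, so posterior SD = 0.3523.
Posterior mean = (0.5/3.2² + 23·7.04/1.7²) / 8.0561 = 6.9607.
Interval: 6.9607 ± 1.960 × 0.3523 → [6.270, 7.651].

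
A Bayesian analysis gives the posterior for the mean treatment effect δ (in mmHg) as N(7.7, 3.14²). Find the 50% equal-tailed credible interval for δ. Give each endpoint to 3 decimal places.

[5.582, 9.818]

The posterior is symmetric, so the 50% equal-tailed interval is δ = 7.7 ± z·3.14 with z = 0.674.
Half-width: 0.674 × 3.14 = 2.118.
7.7 − 2.118 = 5.582; 7.7 + 2.118 = 9.818.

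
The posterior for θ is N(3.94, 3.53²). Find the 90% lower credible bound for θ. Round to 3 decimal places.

Need L with P(θ ≥ L) = 0.90: L = 3.94 − z_{0.1}·3.53.
z = 1.282; L = 3.94 − 1.282 × 3.53 = -0.584.

-0.584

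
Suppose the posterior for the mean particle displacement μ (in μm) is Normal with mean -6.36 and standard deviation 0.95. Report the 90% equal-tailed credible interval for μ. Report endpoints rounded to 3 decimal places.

The posterior is symmetric, so the 90% equal-tailed interval is μ = -6.36 ± z·0.95 with z = 1.645.
Half-width: 1.645 × 0.95 = 1.563.
-6.36 − 1.563 = -7.923; -6.36 + 1.563 = -4.797.

[-7.923, -4.797]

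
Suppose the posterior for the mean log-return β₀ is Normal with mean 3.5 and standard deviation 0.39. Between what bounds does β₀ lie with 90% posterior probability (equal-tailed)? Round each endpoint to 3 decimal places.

[2.859, 4.141]

The posterior is symmetric, so the 90% equal-tailed interval is β₀ = 3.5 ± z·0.39 with z = 1.645.
Half-width: 1.645 × 0.39 = 0.641.
3.5 − 0.641 = 2.859; 3.5 + 0.641 = 4.141.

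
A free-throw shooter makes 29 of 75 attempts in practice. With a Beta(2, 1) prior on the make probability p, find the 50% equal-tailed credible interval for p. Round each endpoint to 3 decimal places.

Posterior: Beta(2+29, 1+46) = Beta(31, 47).
Equal-tailed 50% interval: the 0.25 and 0.75 quantiles of Beta(31, 47).
Posterior mean ≈ 0.397, SD ≈ 0.055; a Normal approximation gives roughly [0.360, 0.435].
Exact: F⁻¹(0.25) = 0.360; F⁻¹(0.75) = 0.434.

[0.360, 0.434]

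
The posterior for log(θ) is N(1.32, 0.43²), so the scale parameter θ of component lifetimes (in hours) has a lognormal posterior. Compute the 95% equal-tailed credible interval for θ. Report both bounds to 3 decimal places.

[1.612, 8.695]

On the log scale the 95% interval is 1.32 ± 1.960 × 0.43 = [0.4772, 2.1628].
Exponentiate: [e^0.4772, e^2.1628] = [1.612, 8.695].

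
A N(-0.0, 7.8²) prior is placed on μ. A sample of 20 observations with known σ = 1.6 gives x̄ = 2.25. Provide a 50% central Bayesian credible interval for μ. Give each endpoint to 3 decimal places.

[2.004, 2.486]

Posterior precision = 1/7.8² + 20/1.6² = 0.0164 + 7.8125 = 7.8289, so posterior SD = 0.3574.
Posterior mean = (-0.0/7.8² + 20·2.25/1.6²) / 7.8289 = 2.2453.
Interval: 2.2453 ± 0.674 × 0.3574 → [2.004, 2.486].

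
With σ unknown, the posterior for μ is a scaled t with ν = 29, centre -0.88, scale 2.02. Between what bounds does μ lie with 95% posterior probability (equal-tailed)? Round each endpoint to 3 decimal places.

[-5.011, 3.251]

The t_29 distribution is symmetric; the 95% interval is -0.88 ± t·2.02 with t_{0.975,29} = 2.045.
Half-width: 2.045 × 2.02 = 4.131.
-0.88 − 4.131 = -5.011; -0.88 + 4.131 = 3.251.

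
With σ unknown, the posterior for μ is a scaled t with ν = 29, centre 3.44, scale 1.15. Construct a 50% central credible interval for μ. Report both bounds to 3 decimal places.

The t_29 distribution is symmetric; the 50% interval is 3.44 ± t·1.15 with t_{0.75,29} = 0.683.
Half-width: 0.683 × 1.15 = 0.786.
3.44 − 0.786 = 2.654; 3.44 + 0.786 = 4.226.

[2.654, 4.226]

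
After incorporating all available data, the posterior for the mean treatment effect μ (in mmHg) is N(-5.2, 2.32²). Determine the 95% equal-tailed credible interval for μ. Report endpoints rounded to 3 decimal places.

The posterior is symmetric, so the 95% equal-tailed interval is μ = -5.2 ± z·2.32 with z = 1.960.
Half-width: 1.960 × 2.32 = 4.547.
-5.2 − 4.547 = -9.747; -5.2 + 4.547 = -0.653.

[-9.747, -0.653]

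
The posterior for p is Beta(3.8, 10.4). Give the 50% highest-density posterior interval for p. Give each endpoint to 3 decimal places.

The posterior is unimodal and skewed, so the HPD interval has equal density at both endpoints and is the shortest 50% interval.
Solving f(0.159) = f(0.313) with F(0.313) − F(0.159) = 0.50 gives [0.159, 0.313].
For comparison, the equal-tailed interval is [0.183, 0.341]; the HPD is narrower and shifted toward the mode.

[0.159, 0.313]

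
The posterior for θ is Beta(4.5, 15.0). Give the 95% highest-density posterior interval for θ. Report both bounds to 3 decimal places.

The posterior is unimodal and skewed, so the HPD interval has equal density at both endpoints and is the shortest 95% interval.
Solving f(0.064) = f(0.414) with F(0.414) − F(0.064) = 0.95 gives [0.064, 0.414].
For comparison, the equal-tailed interval is [0.078, 0.436]; the HPD is narrower and shifted toward the mode.

[0.064, 0.414]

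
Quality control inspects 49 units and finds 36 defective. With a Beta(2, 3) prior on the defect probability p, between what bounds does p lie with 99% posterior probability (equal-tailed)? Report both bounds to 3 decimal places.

[0.534, 0.846]

Posterior: Beta(2+36, 3+13) = Beta(38, 16).
Equal-tailed 99% interval: the 0.005 and 0.995 quantiles of Beta(38, 16).
Posterior mean ≈ 0.704, SD ≈ 0.062; a Normal approximation gives roughly [0.545, 0.862].
Exact: F⁻¹(0.005) = 0.534; F⁻¹(0.995) = 0.846.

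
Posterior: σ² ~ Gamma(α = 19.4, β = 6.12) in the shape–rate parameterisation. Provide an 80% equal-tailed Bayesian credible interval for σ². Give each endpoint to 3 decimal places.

[2.290, 4.120]

Posterior: Gamma(shape 19.4, rate 6.12).
Equal-tailed 80% interval: Gamma(19.4, 6.12) quantiles at 0.1 and 0.9.
Posterior mean ≈ 3.170, SD ≈ 0.720; a Normal approximation gives roughly [2.248, 4.092].
Exact: lower = 2.290; upper = 4.120.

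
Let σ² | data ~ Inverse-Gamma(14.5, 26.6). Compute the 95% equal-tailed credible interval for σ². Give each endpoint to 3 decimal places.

[1.164, 3.315]

Inverse-Gamma(14.5, 26.6) quantiles: F⁻¹(0.025) and F⁻¹(0.975).
Equivalently, 1/σ² ~ Gamma(14.5, rate = 26.6); invert its 0.975 and 0.025 quantiles.
Posterior mean ≈ 1.970, SD ≈ 0.557; a Normal approximation gives roughly [0.878, 3.063].
Exact: lower = 1.164; upper = 3.315.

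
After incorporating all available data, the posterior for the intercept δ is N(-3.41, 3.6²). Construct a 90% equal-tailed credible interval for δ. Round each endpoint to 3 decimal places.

The posterior is symmetric, so the 90% equal-tailed interval is δ = -3.41 ± z·3.6 with z = 1.645.
Half-width: 1.645 × 3.6 = 5.921.
-3.41 − 5.921 = -9.331; -3.41 + 5.921 = 2.511.

[-9.331, 2.511]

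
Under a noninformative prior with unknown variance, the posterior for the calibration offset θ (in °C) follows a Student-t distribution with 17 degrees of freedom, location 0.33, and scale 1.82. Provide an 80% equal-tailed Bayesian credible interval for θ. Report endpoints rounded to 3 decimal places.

The t_17 distribution is symmetric; the 80% interval is 0.33 ± t·1.82 with t_{0.9,17} = 1.333.
Half-width: 1.333 × 1.82 = 2.427.
0.33 − 2.427 = -2.097; 0.33 + 2.427 = 2.757.

[-2.097, 2.757]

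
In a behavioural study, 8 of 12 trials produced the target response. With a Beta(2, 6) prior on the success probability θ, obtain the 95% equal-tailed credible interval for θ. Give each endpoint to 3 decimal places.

Posterior: Beta(2+8, 6+4) = Beta(10, 10).
Equal-tailed 95% interval: the 0.025 and 0.975 quantiles of Beta(10, 10).
Posterior mean ≈ 0.500, SD ≈ 0.109; a Normal approximation gives roughly [0.286, 0.714].
Exact: F⁻¹(0.025) = 0.289; F⁻¹(0.975) = 0.711.

[0.289, 0.711]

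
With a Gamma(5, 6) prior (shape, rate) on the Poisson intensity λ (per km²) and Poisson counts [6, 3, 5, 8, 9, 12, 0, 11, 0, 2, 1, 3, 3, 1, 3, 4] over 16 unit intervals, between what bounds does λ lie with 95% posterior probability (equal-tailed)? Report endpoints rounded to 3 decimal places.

Posterior: Gamma(5+71, 6+16) = Gamma(76, 22) (shape, rate).
Equal-tailed 95% interval: Gamma(76, 22) quantiles at 0.025 and 0.975.
Posterior mean ≈ 3.455, SD ≈ 0.396; a Normal approximation gives roughly [2.678, 4.231].
Exact: lower = 2.722; upper = 4.273.

[2.722, 4.273]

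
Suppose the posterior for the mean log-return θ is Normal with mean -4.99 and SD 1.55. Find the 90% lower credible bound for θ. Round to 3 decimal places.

Need L with P(θ ≥ L) = 0.90: L = -4.99 − z_{0.1}·1.55.
z = 1.282; L = -4.99 − 1.282 × 1.55 = -6.976.

-6.976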